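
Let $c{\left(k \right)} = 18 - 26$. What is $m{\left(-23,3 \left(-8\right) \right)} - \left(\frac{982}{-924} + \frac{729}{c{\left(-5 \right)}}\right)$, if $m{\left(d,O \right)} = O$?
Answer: $\frac{126011}{1848} \approx 68.188$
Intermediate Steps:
$c{\left(k \right)} = -8$ ($c{\left(k \right)} = 18 - 26 = -8$)
$m{\left(-23,3 \left(-8\right) \right)} - \left(\frac{982}{-924} + \frac{729}{c{\left(-5 \right)}}\right) = 3 \left(-8\right) - \left(\frac{982}{-924} + \frac{729}{-8}\right) = -24 - \left(982 \left(- \frac{1}{924}\right) + 729 \left(- \frac{1}{8}\right)\right) = -24 - \left(- \frac{491}{462} - \frac{729}{8}\right) = -24 - - \frac{170363}{1848} = -24 + \frac{170363}{1848} = \frac{126011}{1848}$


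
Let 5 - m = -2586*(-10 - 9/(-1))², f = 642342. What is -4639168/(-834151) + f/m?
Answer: 547830305930/2161285241 ≈ 253.47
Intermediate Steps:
m = 2591 (m = 5 - (-2586)*(-10 - 9/(-1))² = 5 - (-2586)*(-10 - 9*(-1))² = 5 - (-2586)*(-10 + 9)² = 5 - (-2586)*(-1)² = 5 - (-2586) = 5 - 1*(-2586) = 5 + 2586 = 2591)
-4639168/(-834151) + f/m = -4639168/(-834151) + 642342/2591 = -4639168*(-1/834151) + 642342*(1/2591) = 4639168/834151 + 642342/2591 = 547830305930/2161285241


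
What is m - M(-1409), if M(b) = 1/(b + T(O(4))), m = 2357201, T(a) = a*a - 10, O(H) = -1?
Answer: 3342511019/1418 ≈ 2.3572e+6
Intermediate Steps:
T(a) = -10 + a² (T(a) = a² - 10 = -10 + a²)
M(b) = 1/(-9 + b) (M(b) = 1/(b + (-10 + (-1)²)) = 1/(b + (-10 + 1)) = 1/(b - 9) = 1/(-9 + b))
m - M(-1409) = 2357201 - 1/(-9 - 1409) = 2357201 - 1/(-1418) = 2357201 - 1*(-1/1418) = 2357201 + 1/1418 = 3342511019/1418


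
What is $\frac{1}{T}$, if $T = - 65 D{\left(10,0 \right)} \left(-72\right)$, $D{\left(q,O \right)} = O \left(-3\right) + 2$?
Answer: $\frac{1}{9360} \approx 0.00010684$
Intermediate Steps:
$D{\left(q,O \right)} = 2 - 3 O$ ($D{\left(q,O \right)} = - 3 O + 2 = 2 - 3 O$)
$T = 9360$ ($T = - 65 \left(2 - 0\right) \left(-72\right) = - 65 \left(2 + 0\right) \left(-72\right) = \left(-65\right) 2 \left(-72\right) = \left(-130\right) \left(-72\right) = 9360$)
$\frac{1}{T} = \frac{1}{9360}$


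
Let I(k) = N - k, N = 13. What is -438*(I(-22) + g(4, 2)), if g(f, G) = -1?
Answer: -14892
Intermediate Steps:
I(k) = 13 - k
-438*(I(-22) + g(4, 2)) = -438*((13 - 1*(-22)) - 1) = -438*((13 + 22) - 1) = -438*(35 - 1) = -438*34 = -14892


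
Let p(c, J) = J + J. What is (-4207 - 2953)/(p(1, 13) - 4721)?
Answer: 1432/939 ≈ 1.5250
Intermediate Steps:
p(c, J) = 2*J
(-4207 - 2953)/(p(1, 13) - 4721) = (-4207 - 2953)/(2*13 - 4721) = -7160/(26 - 4721) = -7160/(-4695) = -7160*(-1/4695) = 1432/939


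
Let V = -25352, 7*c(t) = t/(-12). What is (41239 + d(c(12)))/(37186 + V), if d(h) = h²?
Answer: 1010356/289933 ≈ 3.4848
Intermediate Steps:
c(t) = -t/84 (c(t) = (t/(-12))/7 = (t*(-1/12))/7 = (-t/12)/7 = -t/84)
(41239 + d(c(12)))/(37186 + V) = (41239 + (-1/84*12)²)/(37186 - 25352) = (41239 + (-⅐)²)/11834 = (41239 + 1/49)*(1/11834) = (2020712/49)*(1/11834) = 1010356/289933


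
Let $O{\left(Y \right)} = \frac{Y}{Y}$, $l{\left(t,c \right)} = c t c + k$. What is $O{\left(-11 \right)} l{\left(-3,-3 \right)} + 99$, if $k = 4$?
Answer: $76$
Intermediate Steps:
$l{\left(t,c \right)} = 4 + t c^{2}$ ($l{\left(t,c \right)} = c t c + 4 = t c^{2} + 4 = 4 + t c^{2}$)
$O{\left(Y \right)} = 1$
$O{\left(-11 \right)} l{\left(-3,-3 \right)} + 99 = 1 \left(4 - 3 \left(-3\right)^{2}\right) + 99 = 1 \left(4 - 27\right) + 99 = 1 \left(-23\right) + 99 = -23 + 99 = 76$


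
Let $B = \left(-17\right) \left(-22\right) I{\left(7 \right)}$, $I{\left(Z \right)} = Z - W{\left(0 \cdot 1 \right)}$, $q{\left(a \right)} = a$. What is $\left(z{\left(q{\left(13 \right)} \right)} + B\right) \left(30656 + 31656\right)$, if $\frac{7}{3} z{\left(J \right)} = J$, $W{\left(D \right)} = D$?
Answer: $\frac{1144359880}{7} \approx 1.6348 \cdot 10^{8}$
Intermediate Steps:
$z{\left(J \right)} = \frac{3 J}{7}$
$I{\left(Z \right)} = Z$ ($I{\left(Z \right)} = Z - 0 \cdot 1 = Z - 0 = Z + 0 = Z$)
$B = 2618$ ($B = \left(-17\right) \left(-22\right) 7 = 374 \cdot 7 = 2618$)
$\left(z{\left(q{\left(13 \right)} \right)} + B\right) \left(30656 + 31656\right) = \left(\frac{3}{7} \cdot 13 + 2618\right) \left(30656 + 31656\right) = \left(\frac{39}{7} + 2618\right) 62312 = \frac{18365}{7} \cdot 62312 = \frac{1144359880}{7}$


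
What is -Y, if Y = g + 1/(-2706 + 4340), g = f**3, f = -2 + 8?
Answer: -352945/1634 ≈ -216.00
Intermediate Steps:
f = 6
g = 216 (g = 6**3 = 216)
Y = 352945/1634 (Y = 216 + 1/(-2706 + 4340) = 216 + 1/1634 = 352945/1634 ≈ 216.00)
-Y = -1*352945/1634 = -352945/1634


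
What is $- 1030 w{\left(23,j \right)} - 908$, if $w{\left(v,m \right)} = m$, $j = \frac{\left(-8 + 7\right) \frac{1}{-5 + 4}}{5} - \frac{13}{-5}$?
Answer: $-3792$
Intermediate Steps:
$j = \frac{14}{5}$ ($j = - \frac{1}{-1} \cdot \frac{1}{5} - - \frac{13}{5} = \left(-1\right) \left(-1\right) \frac{1}{5} + \frac{13}{5} = 1 \cdot \frac{1}{5} + \frac{13}{5} = \frac{1}{5} + \frac{13}{5} = \frac{14}{5} \approx 2.8$)
$- 1030 w{\left(23,j \right)} - 908 = \left(-1030\right) \frac{14}{5} - 908 = -2884 - 908 = -3792$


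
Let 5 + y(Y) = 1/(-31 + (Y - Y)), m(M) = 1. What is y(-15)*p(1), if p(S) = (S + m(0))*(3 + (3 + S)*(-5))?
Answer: 5304/31 ≈ 171.10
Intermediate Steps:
y(Y) = -156/31 (y(Y) = -5 + 1/(-31 + (Y - Y)) = -5 + 1/(-31 + 0) = -5 + 1/(-31) = -5 - 1/31 = -156/31)
p(S) = (1 + S)*(-12 - 5*S) (p(S) = (S + 1)*(3 + (3 + S)*(-5)) = (1 + S)*(3 + (-15 - 5*S)) = (1 + S)*(-12 - 5*S))
y(-15)*p(1) = -156*(-12 - 17*1 - 5*1²)/31 = -156*(-12 - 17 - 5*1)/31 = -156*(-12 - 17 - 5)/31 = -156/31*(-34) = 5304/31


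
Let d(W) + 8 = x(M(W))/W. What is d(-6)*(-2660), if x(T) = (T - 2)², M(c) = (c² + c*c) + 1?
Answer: 6768370/3 ≈ 2.2561e+6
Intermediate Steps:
M(c) = 1 + 2*c² (M(c) = (c² + c²) + 1 = 2*c² + 1 = 1 + 2*c²)
x(T) = (-2 + T)²
d(W) = -8 + (-1 + 2*W²)²/W (d(W) = -8 + (-2 + (1 + 2*W²))²/W = -8 + (-1 + 2*W²)²/W)
d(-6)*(-2660) = (-8 + (-1 + 2*(-6)²)²/(-6))*(-2660) = (-8 - (-1 + 2*36)²/6)*(-2660) = (-8 - (-1 + 72)²/6)*(-2660) = (-8 - ⅙*71²)*(-2660) = (-8 - ⅙*5041)*(-2660) = (-8 - 5041/6)*(-2660) = -5089/6*(-2660) = 6768370/3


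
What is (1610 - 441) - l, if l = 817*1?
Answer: 352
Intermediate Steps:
l = 817
(1610 - 441) - l = (1610 - 441) - 1*817 = 1169 - 817 = 352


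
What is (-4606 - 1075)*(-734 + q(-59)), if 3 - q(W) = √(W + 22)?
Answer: 4152811 + 5681*I*√37 ≈ 4.1528e+6 + 34556.0*I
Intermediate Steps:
q(W) = 3 - √(22 + W) (q(W) = 3 - √(W + 22) = 3 - √(22 + W))
(-4606 - 1075)*(-734 + q(-59)) = (-4606 - 1075)*(-734 + (3 - √(22 - 59))) = -5681*(-734 + (3 - √(-37))) = -5681*(-734 + (3 - I*√37)) = -5681*(-731 - I*√37) = 4152811 + 5681*I*√37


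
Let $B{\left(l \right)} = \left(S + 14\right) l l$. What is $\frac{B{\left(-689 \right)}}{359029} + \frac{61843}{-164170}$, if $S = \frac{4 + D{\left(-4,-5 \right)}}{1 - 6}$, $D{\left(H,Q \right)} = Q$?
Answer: $\frac{1084472810847}{58941790930} \approx 18.399$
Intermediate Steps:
$S = \frac{1}{5}$ ($S = \frac{4 - 5}{1 - 6} = - \frac{1}{-5} = \left(-1\right) \left(- \frac{1}{5}\right) = \frac{1}{5} \approx 0.2$)
$B{\left(l \right)} = \frac{71 l^{2}}{5}$ ($B{\left(l \right)} = \left(\frac{1}{5} + 14\right) l l = \frac{71 l^{2}}{5}$)
$\frac{B{\left(-689 \right)}}{359029} + \frac{61843}{-164170} = \frac{\frac{71}{5} \left(-689\right)^{2}}{359029} + \frac{61843}{-164170} = \frac{71}{5} \cdot 474721 \cdot \frac{1}{359029} + 61843 \left(- \frac{1}{164170}\right) = \frac{33705191}{5} \cdot \frac{1}{359029} - \frac{61843}{164170} = \frac{33705191}{1795145} - \frac{61843}{164170} = \frac{1084472810847}{58941790930}$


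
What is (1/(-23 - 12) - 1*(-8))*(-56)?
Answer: -2232/5 ≈ -446.40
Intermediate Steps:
(1/(-23 - 12) - 1*(-8))*(-56) = (1/(-35) + 8)*(-56) = (-1/35 + 8)*(-56) = (279/35)*(-56) = -2232/5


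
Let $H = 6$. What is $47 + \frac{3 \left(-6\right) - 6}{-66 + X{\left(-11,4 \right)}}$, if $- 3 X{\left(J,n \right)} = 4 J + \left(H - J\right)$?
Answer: $\frac{901}{19} \approx 47.421$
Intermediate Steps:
$X{\left(J,n \right)} = -2 - J$ ($X{\left(J,n \right)} = - \frac{4 J - \left(-6 + J\right)}{3} = - \frac{6 + 3 J}{3} = -2 - J$)
$47 + \frac{3 \left(-6\right) - 6}{-66 + X{\left(-11,4 \right)}} = 47 + \frac{3 \left(-6\right) - 6}{-66 - -9} = 47 + \frac{-18 - 6}{-66 + \left(-2 + 11\right)} = 47 - \frac{24}{-66 + 9} = 47 - \frac{24}{-57} = 47 - - \frac{8}{19} = 47 + \frac{8}{19} = \frac{901}{19}$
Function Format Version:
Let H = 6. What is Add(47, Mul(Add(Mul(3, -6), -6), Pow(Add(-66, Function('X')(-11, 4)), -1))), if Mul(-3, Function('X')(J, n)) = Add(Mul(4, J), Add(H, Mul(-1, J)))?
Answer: Rational(901, 19) ≈ 47.421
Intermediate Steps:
Function('X')(J, n) = Add(-2, Mul(-1, J)) (Function('X')(J, n) = Mul(Rational(-1, 3), Add(Mul(4, J), Add(6, Mul(-1, J)))) = Mul(Rational(-1, 3), Add(6, Mul(3, J))) = Add(-2, Mul(-1, J)))
Add(47, Mul(Add(Mul(3, -6), -6), Pow(Add(-66, Function('X')(-11, 4)), -1))) = Add(47, Mul(Add(Mul(3, -6), -6), Pow(Add(-66, Add(-2, Mul(-1, -11))), -1))) = Add(47, Mul(Add(-18, -6), Pow(Add(-66, Add(-2, 11)), -1))) = Add(47, Mul(-24, Pow(Add(-66, 9), -1))) = Add(47, Mul(-24, Pow(-57, -1))) = Add(47, Mul(-24, Rational(-1, 57))) = Add(47, Rational(8, 19)) = Rational(901, 19)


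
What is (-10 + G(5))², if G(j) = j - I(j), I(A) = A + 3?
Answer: 169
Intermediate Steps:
I(A) = 3 + A
G(j) = -3 (G(j) = j - (3 + j) = j + (-3 - j) = -3)
(-10 + G(5))² = (-10 - 3)² = (-13)² = 169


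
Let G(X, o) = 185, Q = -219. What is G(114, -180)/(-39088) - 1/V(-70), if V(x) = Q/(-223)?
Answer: -8757139/8560272 ≈ -1.0230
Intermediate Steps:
V(x) = 219/223 (V(x) = -219/(-223) = -219*(-1/223) = 219/223)
G(114, -180)/(-39088) - 1/V(-70) = 185/(-39088) - 1/219/223 = 185*(-1/39088) - 1*223/219 = -185/39088 - 223/219 = -8757139/8560272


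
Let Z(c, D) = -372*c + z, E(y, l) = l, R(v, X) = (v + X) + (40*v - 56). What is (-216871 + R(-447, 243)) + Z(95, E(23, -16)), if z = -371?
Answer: -270722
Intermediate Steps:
R(v, X) = -56 + X + 41*v (R(v, X) = (X + v) + (-56 + 40*v) = -56 + X + 41*v)
Z(c, D) = -371 - 372*c (Z(c, D) = -372*c - 371 = -371 - 372*c)
(-216871 + R(-447, 243)) + Z(95, E(23, -16)) = (-216871 + (-56 + 243 + 41*(-447))) + (-371 - 372*95) = (-216871 + (-56 + 243 - 18327)) + (-371 - 35340) = (-216871 - 18140) - 35711 = -235011 - 35711 = -270722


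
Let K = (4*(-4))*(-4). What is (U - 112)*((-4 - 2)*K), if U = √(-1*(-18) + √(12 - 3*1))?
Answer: 43008 - 384*√21 ≈ 41248.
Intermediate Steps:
K = 64 (K = -16*(-4) = 64)
U = √21 (U = √(18 + √(12 - 3)) = √(18 + √9) = √(18 + 3) = √21 ≈ 4.5826)
(U - 112)*((-4 - 2)*K) = (√21 - 112)*((-4 - 2)*64) = (-112 + √21)*(-6*64) = (-112 + √21)*(-384) = 43008 - 384*√21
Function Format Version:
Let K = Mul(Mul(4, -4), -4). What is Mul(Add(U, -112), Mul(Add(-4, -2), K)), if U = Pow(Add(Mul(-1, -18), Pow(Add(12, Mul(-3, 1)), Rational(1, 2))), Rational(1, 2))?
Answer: Add(43008, Mul(-384, Pow(21, Rational(1, 2)))) ≈ 41248.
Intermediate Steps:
K = 64 (K = Mul(-16, -4) = 64)
U = Pow(21, Rational(1, 2)) (U = Pow(Add(18, Pow(Add(12, -3), Rational(1, 2))), Rational(1, 2)) = Pow(Add(18, Pow(9, Rational(1, 2))), Rational(1, 2)) = Pow(Add(18, 3), Rational(1, 2)) = Pow(21, Rational(1, 2)) ≈ 4.5826)
Mul(Add(U, -112), Mul(Add(-4, -2), K)) = Mul(Add(Pow(21, Rational(1, 2)), -112), Mul(Add(-4, -2), 64)) = Mul(Add(-112, Pow(21, Rational(1, 2))), Mul(-6, 64)) = Mul(Add(-112, Pow(21, Rational(1, 2))), -384) = Add(43008, Mul(-384, Pow(21, Rational(1, 2))))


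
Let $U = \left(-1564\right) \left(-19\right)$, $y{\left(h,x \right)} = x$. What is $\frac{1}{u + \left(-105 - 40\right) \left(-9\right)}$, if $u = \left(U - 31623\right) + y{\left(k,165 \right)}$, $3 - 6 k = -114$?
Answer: $- \frac{1}{437} \approx -0.0022883$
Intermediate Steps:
$k = \frac{39}{2}$ ($k = \frac{1}{2} - -19 = \frac{1}{2} + 19 = \frac{39}{2} \approx 19.5$)
$U = 29716$
$u = -1742$ ($u = \left(29716 - 31623\right) + 165 = -1907 + 165 = -1742$)
$\frac{1}{u + \left(-105 - 40\right) \left(-9\right)} = \frac{1}{-1742 + \left(-105 - 40\right) \left(-9\right)} = \frac{1}{-1742 - -1305} = \frac{1}{-1742 + 1305} = \frac{1}{-437} = - \frac{1}{437}$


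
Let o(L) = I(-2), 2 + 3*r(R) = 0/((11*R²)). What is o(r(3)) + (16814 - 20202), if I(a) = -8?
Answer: -3396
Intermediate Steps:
r(R) = -⅔ (r(R) = -⅔ + (0/((11*R²)))/3 = -⅔ + (0*(1/(11*R²)))/3 = -⅔ + (⅓)*0 = -⅔ + 0 = -⅔)
o(L) = -8
o(r(3)) + (16814 - 20202) = -8 + (16814 - 20202) = -8 - 3388 = -3396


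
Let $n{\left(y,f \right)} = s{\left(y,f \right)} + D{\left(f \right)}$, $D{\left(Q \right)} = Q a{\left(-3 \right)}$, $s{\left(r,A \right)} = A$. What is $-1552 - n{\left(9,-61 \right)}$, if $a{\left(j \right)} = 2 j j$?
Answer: $-393$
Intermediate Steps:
$a{\left(j \right)} = 2 j^{2}$
$D{\left(Q \right)} = 18 Q$ ($D{\left(Q \right)} = Q 2 \left(-3\right)^{2} = Q 2 \cdot 9 = Q 18 = 18 Q$)
$n{\left(y,f \right)} = 19 f$ ($n{\left(y,f \right)} = f + 18 f = 19 f$)
$-1552 - n{\left(9,-61 \right)} = -1552 - 19 \left(-61\right) = -1552 - -1159 = -1552 + 1159 = -393$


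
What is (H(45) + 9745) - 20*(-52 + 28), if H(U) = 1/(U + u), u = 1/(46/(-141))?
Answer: 19724071/1929 ≈ 10225.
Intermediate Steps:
u = -141/46 (u = 1/(46*(-1/141)) = 1/(-46/141) = -141/46 ≈ -3.0652)
H(U) = 1/(-141/46 + U) (H(U) = 1/(U - 141/46) = 1/(-141/46 + U))
(H(45) + 9745) - 20*(-52 + 28) = (46/(-141 + 46*45) + 9745) - 20*(-52 + 28) = (46/(-141 + 2070) + 9745) - 20*(-24) = (46/1929 + 9745) + 480 = 18798151/1929 + 480 = 19724071/1929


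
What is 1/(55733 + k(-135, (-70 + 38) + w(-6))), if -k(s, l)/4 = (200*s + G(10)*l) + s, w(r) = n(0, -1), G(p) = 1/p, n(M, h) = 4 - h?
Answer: 5/821419 ≈ 6.0870e-6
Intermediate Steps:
w(r) = 5 (w(r) = 4 - 1*(-1) = 4 + 1 = 5)
k(s, l) = -804*s - 2*l/5 (k(s, l) = -4*((200*s + l/10) + s) = -4*(201*s + l/10) = -804*s - 2*l/5)
1/(55733 + k(-135, (-70 + 38) + w(-6))) = 1/(55733 + (-804*(-135) - 2*((-70 + 38) + 5)/5)) = 1/(55733 + (108540 - 2*(-32 + 5)/5)) = 1/(55733 + (108540 - 2/5*(-27))) = 1/(55733 + (108540 + 54/5)) = 1/(55733 + 542754/5) = 1/(821419/5) = 5/821419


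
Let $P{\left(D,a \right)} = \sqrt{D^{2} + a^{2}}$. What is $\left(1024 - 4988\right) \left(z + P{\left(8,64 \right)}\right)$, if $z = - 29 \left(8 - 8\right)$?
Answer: $- 31712 \sqrt{65} \approx -2.5567 \cdot 10^{5}$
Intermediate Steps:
$z = 0$ ($z = \left(-29\right) 0 = 0$)
$\left(1024 - 4988\right) \left(z + P{\left(8,64 \right)}\right) = \left(1024 - 4988\right) \left(0 + \sqrt{8^{2} + 64^{2}}\right) = - 3964 \left(0 + \sqrt{64 + 4096}\right) = - 3964 \left(0 + \sqrt{4160}\right) = - 3964 \left(0 + 8 \sqrt{65}\right) = - 3964 \cdot 8 \sqrt{65} = - 31712 \sqrt{65}$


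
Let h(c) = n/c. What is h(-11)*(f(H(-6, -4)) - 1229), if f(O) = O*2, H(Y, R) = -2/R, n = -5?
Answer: -6140/11 ≈ -558.18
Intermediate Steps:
f(O) = 2*O
h(c) = -5/c
h(-11)*(f(H(-6, -4)) - 1229) = (-5/(-11))*(2*(-2/(-4)) - 1229) = (-5*(-1/11))*(2*(-2*(-¼)) - 1229) = 5*(2*(½) - 1229)/11 = 5*(1 - 1229)/11 = (5/11)*(-1228) = -6140/11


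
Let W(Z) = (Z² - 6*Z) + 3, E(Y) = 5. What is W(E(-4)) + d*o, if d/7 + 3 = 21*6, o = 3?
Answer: 2581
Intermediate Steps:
W(Z) = 3 + Z² - 6*Z
d = 861 (d = -21 + 7*(21*6) = -21 + 7*126 = -21 + 882 = 861)
W(E(-4)) + d*o = (3 + 5² - 6*5) + 861*3 = (3 + 25 - 30) + 2583 = -2 + 2583 = 2581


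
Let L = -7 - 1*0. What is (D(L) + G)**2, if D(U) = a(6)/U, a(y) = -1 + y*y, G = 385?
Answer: 144400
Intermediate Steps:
a(y) = -1 + y**2
L = -7 (L = -7 + 0 = -7)
D(U) = 35/U (D(U) = (-1 + 6**2)/U = (-1 + 36)/U = 35/U)
(D(L) + G)**2 = (35/(-7) + 385)**2 = (35*(-1/7) + 385)**2 = (-5 + 385)**2 = 380**2 = 144400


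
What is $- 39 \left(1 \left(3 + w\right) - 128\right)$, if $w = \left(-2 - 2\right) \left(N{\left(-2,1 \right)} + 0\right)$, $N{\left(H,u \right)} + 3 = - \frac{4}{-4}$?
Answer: $4563$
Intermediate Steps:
$N{\left(H,u \right)} = -2$ ($N{\left(H,u \right)} = -3 - \frac{4}{-4} = -3 - -1 = -3 + 1 = -2$)
$w = 8$ ($w = \left(-2 - 2\right) \left(-2 + 0\right) = \left(-4\right) \left(-2\right) = 8$)
$- 39 \left(1 \left(3 + w\right) - 128\right) = - 39 \left(1 \left(3 + 8\right) - 128\right) = - 39 \left(1 \cdot 11 - 128\right) = - 39 \left(11 - 128\right) = \left(-39\right) \left(-117\right) = 4563$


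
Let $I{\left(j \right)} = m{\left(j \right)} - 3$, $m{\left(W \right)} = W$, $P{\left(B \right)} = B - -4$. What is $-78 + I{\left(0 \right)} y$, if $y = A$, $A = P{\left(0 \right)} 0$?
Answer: $-78$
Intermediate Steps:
$P{\left(B \right)} = 4 + B$ ($P{\left(B \right)} = B + 4 = 4 + B$)
$A = 0$ ($A = \left(4 + 0\right) 0 = 4 \cdot 0 = 0$)
$y = 0$
$I{\left(j \right)} = -3 + j$ ($I{\left(j \right)} = j - 3 = -3 + j$)
$-78 + I{\left(0 \right)} y = -78 + \left(-3 + 0\right) 0 = -78 - 0 = -78 + 0 = -78$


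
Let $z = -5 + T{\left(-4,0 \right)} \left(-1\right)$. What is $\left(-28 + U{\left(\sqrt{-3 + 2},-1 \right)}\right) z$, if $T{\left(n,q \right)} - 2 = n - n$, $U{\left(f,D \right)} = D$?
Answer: $203$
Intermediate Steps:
$T{\left(n,q \right)} = 2$ ($T{\left(n,q \right)} = 2 + \left(n - n\right) = 2 + 0 = 2$)
$z = -7$ ($z = -5 + 2 \left(-1\right) = -5 - 2 = -7$)
$\left(-28 + U{\left(\sqrt{-3 + 2},-1 \right)}\right) z = \left(-28 - 1\right) \left(-7\right) = \left(-29\right) \left(-7\right) = 203$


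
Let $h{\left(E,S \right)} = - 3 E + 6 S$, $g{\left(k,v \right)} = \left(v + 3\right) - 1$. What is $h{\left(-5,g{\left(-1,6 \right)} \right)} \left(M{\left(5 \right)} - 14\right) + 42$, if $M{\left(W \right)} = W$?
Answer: $-525$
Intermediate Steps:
$g{\left(k,v \right)} = 2 + v$ ($g{\left(k,v \right)} = \left(3 + v\right) - 1 = 2 + v$)
$h{\left(-5,g{\left(-1,6 \right)} \right)} \left(M{\left(5 \right)} - 14\right) + 42 = \left(\left(-3\right) \left(-5\right) + 6 \left(2 + 6\right)\right) \left(5 - 14\right) + 42 = \left(15 + 6 \cdot 8\right) \left(-9\right) + 42 = \left(15 + 48\right) \left(-9\right) + 42 = 63 \left(-9\right) + 42 = -567 + 42 = -525$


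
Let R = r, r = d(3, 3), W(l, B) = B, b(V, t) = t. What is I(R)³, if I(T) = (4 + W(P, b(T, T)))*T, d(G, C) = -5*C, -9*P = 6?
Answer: 4492125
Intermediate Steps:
P = -⅔ (P = -⅑*6 = -⅔ ≈ -0.66667)
r = -15 (r = -5*3 = -15)
R = -15
I(T) = T*(4 + T) (I(T) = (4 + T)*T = T*(4 + T))
I(R)³ = (-15*(4 - 15))³ = (-15*(-11))³ = 165³ = 4492125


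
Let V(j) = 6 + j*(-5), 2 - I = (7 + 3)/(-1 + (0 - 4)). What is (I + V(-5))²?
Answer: 1225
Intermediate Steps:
I = 4 (I = 2 - (7 + 3)/(-1 + (0 - 4)) = 2 - 10/(-1 - 4) = 2 - 10/(-5) = 2 - 10*(-1)/5 = 2 - 1*(-2) = 2 + 2 = 4)
V(j) = 6 - 5*j
(I + V(-5))² = (4 + (6 - 5*(-5)))² = (4 + (6 + 25))² = (4 + 31)² = 35² = 1225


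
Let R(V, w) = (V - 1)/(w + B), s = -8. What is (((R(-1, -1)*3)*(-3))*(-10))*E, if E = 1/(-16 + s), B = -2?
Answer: -5/2 ≈ -2.5000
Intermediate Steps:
E = -1/24 (E = 1/(-16 - 8) = 1/(-24) = -1/24 ≈ -0.041667)
R(V, w) = (-1 + V)/(-2 + w) (R(V, w) = (V - 1)/(w - 2) = (-1 + V)/(-2 + w))
(((R(-1, -1)*3)*(-3))*(-10))*E = (((((-1 - 1)/(-2 - 1))*3)*(-3))*(-10))*(-1/24) = ((((-2/(-3))*3)*(-3))*(-10))*(-1/24) = (((-⅓*(-2)*3)*(-3))*(-10))*(-1/24) = ((((⅔)*3)*(-3))*(-10))*(-1/24) = ((2*(-3))*(-10))*(-1/24) = -6*(-10)*(-1/24) = 60*(-1/24) = -5/2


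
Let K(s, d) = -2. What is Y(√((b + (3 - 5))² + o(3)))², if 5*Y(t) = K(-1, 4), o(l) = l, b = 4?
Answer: 4/25 ≈ 0.16000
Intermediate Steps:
Y(t) = -⅖ (Y(t) = (⅕)*(-2) = -⅖)
Y(√((b + (3 - 5))² + o(3)))² = (-⅖)² = 4/25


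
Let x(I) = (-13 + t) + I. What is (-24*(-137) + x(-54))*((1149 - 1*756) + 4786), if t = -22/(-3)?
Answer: 50158615/3 ≈ 1.6720e+7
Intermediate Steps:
t = 22/3 (t = -22*(-1/3) = 22/3 ≈ 7.3333)
x(I) = -17/3 + I (x(I) = (-13 + 22/3) + I = -17/3 + I)
(-24*(-137) + x(-54))*((1149 - 1*756) + 4786) = (-24*(-137) + (-17/3 - 54))*((1149 - 1*756) + 4786) = (3288 - 179/3)*((1149 - 756) + 4786) = 9685*(393 + 4786)/3 = (9685/3)*5179 = 50158615/3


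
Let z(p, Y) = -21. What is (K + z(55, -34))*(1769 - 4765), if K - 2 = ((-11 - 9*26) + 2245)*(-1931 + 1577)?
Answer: 2121224924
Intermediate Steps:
K = -707998 (K = 2 + ((-11 - 9*26) + 2245)*(-1931 + 1577) = 2 + ((-11 - 234) + 2245)*(-354) = 2 + (-245 + 2245)*(-354) = 2 + 2000*(-354) = 2 - 708000 = -707998)
(K + z(55, -34))*(1769 - 4765) = (-707998 - 21)*(1769 - 4765) = -708019*(-2996) = 2121224924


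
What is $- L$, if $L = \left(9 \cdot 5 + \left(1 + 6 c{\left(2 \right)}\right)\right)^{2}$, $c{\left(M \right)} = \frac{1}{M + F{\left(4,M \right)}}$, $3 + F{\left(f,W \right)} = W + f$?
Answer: $- \frac{55696}{25} \approx -2227.8$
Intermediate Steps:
$F{\left(f,W \right)} = -3 + W + f$ ($F{\left(f,W \right)} = -3 + \left(W + f\right) = -3 + W + f$)
$c{\left(M \right)} = \frac{1}{1 + 2 M}$ ($c{\left(M \right)} = \frac{1}{M + \left(-3 + M + 4\right)} = \frac{1}{M + \left(1 + M\right)} = \frac{1}{1 + 2 M}$)
$L = \frac{55696}{25}$ ($L = \left(9 \cdot 5 + \left(1 + \frac{6}{1 + 2 \cdot 2}\right)\right)^{2} = \left(45 + \left(1 + \frac{6}{1 + 4}\right)\right)^{2} = \left(45 + \left(1 + \frac{6}{5}\right)\right)^{2} = \left(45 + \frac{11}{5}\right)^{2} = \left(\frac{236}{5}\right)^{2} = \frac{55696}{25} \approx 2227.8$)
$- L = \left(-1\right) \frac{55696}{25} = - \frac{55696}{25}$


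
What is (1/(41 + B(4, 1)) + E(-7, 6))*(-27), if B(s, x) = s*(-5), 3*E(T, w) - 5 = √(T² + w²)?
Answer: -324/7 - 9*√85 ≈ -129.26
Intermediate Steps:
E(T, w) = 5/3 + √(T² + w²)/3
B(s, x) = -5*s
(1/(41 + B(4, 1)) + E(-7, 6))*(-27) = (1/(41 - 5*4) + (5/3 + √((-7)² + 6²)/3))*(-27) = (1/(41 - 20) + (5/3 + √(49 + 36)/3))*(-27) = (1/21 + (5/3 + √85/3))*(-27) = (12/7 + √85/3)*(-27) = -324/7 - 9*√85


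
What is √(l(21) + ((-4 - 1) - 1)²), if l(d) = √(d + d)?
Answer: √(36 + √42) ≈ 6.5177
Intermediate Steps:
l(d) = √2*√d (l(d) = √(2*d) = √2*√d)
√(l(21) + ((-4 - 1) - 1)²) = √(√2*√21 + ((-4 - 1) - 1)²) = √(√42 + (-5 - 1)²) = √(√42 + (-6)²) = √(√42 + 36) = √(36 + √42)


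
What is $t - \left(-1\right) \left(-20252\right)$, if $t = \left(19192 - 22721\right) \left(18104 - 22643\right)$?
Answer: $15997879$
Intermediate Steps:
$t = 16018131$ ($t = \left(-3529\right) \left(-4539\right) = 16018131$)
$t - \left(-1\right) \left(-20252\right) = 16018131 - \left(-1\right) \left(-20252\right) = 16018131 - 20252 = 15997879$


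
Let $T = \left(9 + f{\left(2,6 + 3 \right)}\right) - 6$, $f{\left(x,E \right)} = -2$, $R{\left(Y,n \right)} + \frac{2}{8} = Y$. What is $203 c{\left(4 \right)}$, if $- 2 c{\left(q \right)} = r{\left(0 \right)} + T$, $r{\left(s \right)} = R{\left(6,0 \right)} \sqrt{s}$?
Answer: $- \frac{203}{2} \approx -101.5$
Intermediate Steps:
$R{\left(Y,n \right)} = - \frac{1}{4} + Y$
$T = 1$ ($T = \left(9 - 2\right) - 6 = 7 - 6 = 1$)
$r{\left(s \right)} = \frac{23 \sqrt{s}}{4}$ ($r{\left(s \right)} = \left(- \frac{1}{4} + 6\right) \sqrt{s} = \frac{23 \sqrt{s}}{4}$)
$c{\left(q \right)} = - \frac{1}{2}$ ($c{\left(q \right)} = - \frac{\frac{23 \sqrt{0}}{4} + 1}{2} = - \frac{\frac{23}{4} \cdot 0 + 1}{2} = - \frac{0 + 1}{2} = \left(- \frac{1}{2}\right) 1 = - \frac{1}{2}$)
$203 c{\left(4 \right)} = 203 \left(- \frac{1}{2}\right) = - \frac{203}{2}$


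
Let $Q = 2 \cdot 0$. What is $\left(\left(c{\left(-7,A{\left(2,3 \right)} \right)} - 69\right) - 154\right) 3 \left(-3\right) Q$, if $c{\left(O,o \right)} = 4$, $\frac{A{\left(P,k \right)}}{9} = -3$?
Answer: $0$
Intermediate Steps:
$A{\left(P,k \right)} = -27$ ($A{\left(P,k \right)} = 9 \left(-3\right) = -27$)
$Q = 0$
$\left(\left(c{\left(-7,A{\left(2,3 \right)} \right)} - 69\right) - 154\right) 3 \left(-3\right) Q = \left(\left(4 - 69\right) - 154\right) 3 \left(-3\right) 0 = \left(\left(4 - 69\right) - 154\right) \left(\left(-9\right) 0\right) = \left(-65 - 154\right) 0 = \left(-219\right) 0 = 0$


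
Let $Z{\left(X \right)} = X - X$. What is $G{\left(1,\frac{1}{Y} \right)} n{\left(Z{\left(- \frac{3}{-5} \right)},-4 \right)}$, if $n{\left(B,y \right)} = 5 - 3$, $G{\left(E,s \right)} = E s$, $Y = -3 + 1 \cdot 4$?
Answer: $2$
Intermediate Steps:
$Y = 1$ ($Y = -3 + 4 = 1$)
$Z{\left(X \right)} = 0$
$n{\left(B,y \right)} = 2$
$G{\left(1,\frac{1}{Y} \right)} n{\left(Z{\left(- \frac{3}{-5} \right)},-4 \right)} = 1 \cdot 1^{-1} \cdot 2 = 1 \cdot 1 \cdot 2 = 1 \cdot 2 = 2$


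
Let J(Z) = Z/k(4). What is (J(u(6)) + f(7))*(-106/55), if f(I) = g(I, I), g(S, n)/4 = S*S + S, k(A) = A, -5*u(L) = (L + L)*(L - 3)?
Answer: -10706/25 ≈ -428.24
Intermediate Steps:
u(L) = -2*L*(-3 + L)/5 (u(L) = -(L + L)*(L - 3)/5 = -2*L*(-3 + L)/5)
g(S, n) = 4*S + 4*S**2 (g(S, n) = 4*(S*S + S) = 4*(S**2 + S) = 4*(S + S**2) = 4*S + 4*S**2)
f(I) = 4*I*(1 + I)
J(Z) = Z/4
(J(u(6)) + f(7))*(-106/55) = (((2/5)*6*(3 - 1*6))/4 + 4*7*(1 + 7))*(-106/55) = (((2/5)*6*(3 - 6))/4 + 4*7*8)*(-106*1/55) = (((2/5)*6*(-3))/4 + 224)*(-106/55) = ((1/4)*(-36/5) + 224)*(-106/55) = (-9/5 + 224)*(-106/55) = (1111/5)*(-106/55) = -10706/25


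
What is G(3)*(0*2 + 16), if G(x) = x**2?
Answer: 144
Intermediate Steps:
G(3)*(0*2 + 16) = 3**2*(0*2 + 16) = 9*(0 + 16) = 9*16 = 144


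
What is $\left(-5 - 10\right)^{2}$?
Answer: $225$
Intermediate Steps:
$\left(-5 - 10\right)^{2} = \left(-15\right)^{2} = 225$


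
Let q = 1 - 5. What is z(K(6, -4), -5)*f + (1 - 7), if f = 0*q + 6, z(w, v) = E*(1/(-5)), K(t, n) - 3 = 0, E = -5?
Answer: 0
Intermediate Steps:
K(t, n) = 3 (K(t, n) = 3 + 0 = 3)
q = -4
z(w, v) = 1 (z(w, v) = -5/(-5) = -5*(-1)/5 = -5*(-1/5) = 1)
f = 6 (f = 0*(-4) + 6 = 0 + 6 = 6)
z(K(6, -4), -5)*f + (1 - 7) = 1*6 + (1 - 7) = 6 - 6 = 0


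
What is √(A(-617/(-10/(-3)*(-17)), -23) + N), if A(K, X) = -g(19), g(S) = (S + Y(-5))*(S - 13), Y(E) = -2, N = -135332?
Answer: I*√135434 ≈ 368.01*I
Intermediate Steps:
g(S) = (-13 + S)*(-2 + S) (g(S) = (S - 2)*(S - 13) = (-2 + S)*(-13 + S) = (-13 + S)*(-2 + S))
A(K, X) = -102 (A(K, X) = -(26 + 19² - 15*19) = -(26 + 361 - 285) = -1*102 = -102)
√(A(-617/(-10/(-3)*(-17)), -23) + N) = √(-102 - 135332) = √(-135434) = I*√135434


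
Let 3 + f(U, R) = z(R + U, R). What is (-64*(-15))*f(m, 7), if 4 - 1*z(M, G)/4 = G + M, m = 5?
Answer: -60480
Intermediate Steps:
z(M, G) = 16 - 4*G - 4*M (z(M, G) = 16 - 4*(G + M) = 16 + (-4*G - 4*M) = 16 - 4*G - 4*M)
f(U, R) = 13 - 8*R - 4*U (f(U, R) = -3 + (16 - 4*R - 4*(R + U)) = -3 + (16 - 4*R + (-4*R - 4*U)) = -3 + (16 - 8*R - 4*U) = 13 - 8*R - 4*U)
(-64*(-15))*f(m, 7) = (-64*(-15))*(13 - 8*7 - 4*5) = 960*(13 - 56 - 20) = 960*(-63) = -60480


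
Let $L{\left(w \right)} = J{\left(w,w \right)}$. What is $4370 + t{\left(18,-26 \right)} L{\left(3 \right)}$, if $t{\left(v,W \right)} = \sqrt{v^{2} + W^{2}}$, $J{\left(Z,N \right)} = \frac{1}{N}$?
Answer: $4370 + \frac{10 \sqrt{10}}{3} \approx 4380.5$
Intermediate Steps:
$t{\left(v,W \right)} = \sqrt{W^{2} + v^{2}}$
$L{\left(w \right)} = \frac{1}{w}$
$4370 + t{\left(18,-26 \right)} L{\left(3 \right)} = 4370 + \frac{\sqrt{\left(-26\right)^{2} + 18^{2}}}{3} = 4370 + \sqrt{676 + 324} \cdot \frac{1}{3} = 4370 + \sqrt{1000} \cdot \frac{1}{3} = 4370 + 10 \sqrt{10} \cdot \frac{1}{3} = 4370 + \frac{10 \sqrt{10}}{3}$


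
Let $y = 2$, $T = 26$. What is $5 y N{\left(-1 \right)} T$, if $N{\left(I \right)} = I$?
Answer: $-260$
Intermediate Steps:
$5 y N{\left(-1 \right)} T = 5 \cdot 2 \left(-1\right) 26 = 5 \left(-2\right) 26 = \left(-10\right) 26 = -260$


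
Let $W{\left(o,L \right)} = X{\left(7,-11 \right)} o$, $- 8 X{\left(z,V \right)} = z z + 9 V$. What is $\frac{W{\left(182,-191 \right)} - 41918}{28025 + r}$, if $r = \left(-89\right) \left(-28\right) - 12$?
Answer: $- \frac{81561}{61010} \approx -1.3368$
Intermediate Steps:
$X{\left(z,V \right)} = - \frac{9 V}{8} - \frac{z^{2}}{8}$ ($X{\left(z,V \right)} = - \frac{z z + 9 V}{8} = - \frac{z^{2} + 9 V}{8} = - \frac{9 V}{8} - \frac{z^{2}}{8}$)
$r = 2480$ ($r = 2492 - 12 = 2480$)
$W{\left(o,L \right)} = \frac{25 o}{4}$ ($W{\left(o,L \right)} = \left(\left(- \frac{9}{8}\right) \left(-11\right) - \frac{7^{2}}{8}\right) o = \left(\frac{99}{8} - \frac{49}{8}\right) o = \frac{25 o}{4}$)
$\frac{W{\left(182,-191 \right)} - 41918}{28025 + r} = \frac{\frac{25}{4} \cdot 182 - 41918}{28025 + 2480} = \frac{\frac{2275}{2} - 41918}{30505} = \left(- \frac{81561}{2}\right) \frac{1}{30505} = - \frac{81561}{61010}$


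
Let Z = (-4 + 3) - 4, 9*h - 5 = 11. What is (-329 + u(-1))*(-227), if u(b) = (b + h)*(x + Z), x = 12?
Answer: 661024/9 ≈ 73447.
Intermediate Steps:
h = 16/9 (h = 5/9 + (⅑)*11 = 5/9 + 11/9 = 16/9 ≈ 1.7778)
Z = -5 (Z = -1 - 4 = -5)
u(b) = 112/9 + 7*b (u(b) = (b + 16/9)*(12 - 5) = (16/9 + b)*7 = 112/9 + 7*b)
(-329 + u(-1))*(-227) = (-329 + (112/9 + 7*(-1)))*(-227) = (-329 + (112/9 - 7))*(-227) = (-329 + 49/9)*(-227) = -2912/9*(-227) = 661024/9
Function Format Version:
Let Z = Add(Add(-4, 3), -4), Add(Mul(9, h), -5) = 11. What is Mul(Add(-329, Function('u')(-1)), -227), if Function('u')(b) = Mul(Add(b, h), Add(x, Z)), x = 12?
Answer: Rational(661024, 9) ≈ 73447.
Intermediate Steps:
h = Rational(16, 9) (h = Add(Rational(5, 9), Mul(Rational(1, 9), 11)) = Add(Rational(5, 9), Rational(11, 9)) = Rational(16, 9) ≈ 1.7778)
Z = -5 (Z = Add(-1, -4) = -5)
Function('u')(b) = Add(Rational(112, 9), Mul(7, b)) (Function('u')(b) = Mul(Add(b, Rational(16, 9)), Add(12, -5)) = Mul(Add(Rational(16, 9), b), 7) = Add(Rational(112, 9), Mul(7, b)))
Mul(Add(-329, Function('u')(-1)), -227) = Mul(Add(-329, Add(Rational(112, 9), Mul(7, -1))), -227) = Mul(Add(-329, Add(Rational(112, 9), -7)), -227) = Mul(Add(-329, Rational(49, 9)), -227) = Mul(Rational(-2912, 9), -227) = Rational(661024, 9)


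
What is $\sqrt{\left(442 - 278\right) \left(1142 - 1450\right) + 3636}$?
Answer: $2 i \sqrt{11719} \approx 216.51 i$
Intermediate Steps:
$\sqrt{\left(442 - 278\right) \left(1142 - 1450\right) + 3636} = \sqrt{164 \left(-308\right) + 3636} = \sqrt{-50512 + 3636} = \sqrt{-46876} = 2 i \sqrt{11719}$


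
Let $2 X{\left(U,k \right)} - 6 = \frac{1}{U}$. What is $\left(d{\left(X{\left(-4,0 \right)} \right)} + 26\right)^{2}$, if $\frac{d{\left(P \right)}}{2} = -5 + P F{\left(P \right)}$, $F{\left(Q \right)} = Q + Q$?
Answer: $\frac{616225}{256} \approx 2407.1$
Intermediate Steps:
$F{\left(Q \right)} = 2 Q$
$X{\left(U,k \right)} = 3 + \frac{1}{2 U}$
$d{\left(P \right)} = -10 + 4 P^{2}$ ($d{\left(P \right)} = 2 \left(-5 + P 2 P\right) = 2 \left(-5 + 2 P^{2}\right) = -10 + 4 P^{2}$)
$\left(d{\left(X{\left(-4,0 \right)} \right)} + 26\right)^{2} = \left(\left(-10 + 4 \left(3 + \frac{1}{2 \left(-4\right)}\right)^{2}\right) + 26\right)^{2} = \left(\left(-10 + 4 \left(3 + \frac{1}{2} \left(- \frac{1}{4}\right)\right)^{2}\right) + 26\right)^{2} = \left(\left(-10 + 4 \left(3 - \frac{1}{8}\right)^{2}\right) + 26\right)^{2} = \left(\left(-10 + 4 \left(\frac{23}{8}\right)^{2}\right) + 26\right)^{2} = \left(\left(-10 + 4 \cdot \frac{529}{64}\right) + 26\right)^{2} = \left(\left(-10 + \frac{529}{16}\right) + 26\right)^{2} = \left(\frac{369}{16} + 26\right)^{2} = \left(\frac{785}{16}\right)^{2} = \frac{616225}{256}$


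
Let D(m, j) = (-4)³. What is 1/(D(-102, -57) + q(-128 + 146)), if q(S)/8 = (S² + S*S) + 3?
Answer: 1/5144 ≈ 0.00019440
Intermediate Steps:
D(m, j) = -64
q(S) = 24 + 16*S² (q(S) = 8*((S² + S*S) + 3) = 8*((S² + S²) + 3) = 8*(2*S² + 3) = 8*(3 + 2*S²) = 24 + 16*S²)
1/(D(-102, -57) + q(-128 + 146)) = 1/(-64 + (24 + 16*(-128 + 146)²)) = 1/(-64 + (24 + 16*18²)) = 1/(-64 + (24 + 16*324)) = 1/(-64 + (24 + 5184)) = 1/(-64 + 5208) = 1/5144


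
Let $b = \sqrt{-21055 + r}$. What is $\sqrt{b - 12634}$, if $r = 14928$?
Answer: $\sqrt{-12634 + i \sqrt{6127}} \approx 0.3482 + 112.4 i$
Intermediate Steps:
$b = i \sqrt{6127}$ ($b = \sqrt{-21055 + 14928} = \sqrt{-6127} = i \sqrt{6127} \approx 78.275 i$)
$\sqrt{b - 12634} = \sqrt{i \sqrt{6127} - 12634} = \sqrt{-12634 + i \sqrt{6127}}$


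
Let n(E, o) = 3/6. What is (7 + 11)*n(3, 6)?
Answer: 9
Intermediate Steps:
n(E, o) = ½ (n(E, o) = 3*(⅙) = ½)
(7 + 11)*n(3, 6) = (7 + 11)*(½) = 18*(½) = 9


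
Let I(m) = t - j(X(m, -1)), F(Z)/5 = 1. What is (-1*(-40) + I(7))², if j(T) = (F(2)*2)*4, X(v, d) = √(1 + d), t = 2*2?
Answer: 16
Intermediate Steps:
t = 4
F(Z) = 5 (F(Z) = 5*1 = 5)
j(T) = 40 (j(T) = (5*2)*4 = 10*4 = 40)
I(m) = -36 (I(m) = 4 - 1*40 = 4 - 40 = -36)
(-1*(-40) + I(7))² = (-1*(-40) - 36)² = (40 - 36)² = 4² = 16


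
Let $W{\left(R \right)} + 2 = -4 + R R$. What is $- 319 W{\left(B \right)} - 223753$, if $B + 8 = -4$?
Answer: $-267775$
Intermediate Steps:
$B = -12$ ($B = -8 - 4 = -12$)
$W{\left(R \right)} = -6 + R^{2}$ ($W{\left(R \right)} = -2 + \left(-4 + R R\right) = -2 + \left(-4 + R^{2}\right) = -6 + R^{2}$)
$- 319 W{\left(B \right)} - 223753 = - 319 \left(-6 + \left(-12\right)^{2}\right) - 223753 = - 319 \left(-6 + 144\right) - 223753 = \left(-319\right) 138 - 223753 = -44022 - 223753 = -267775$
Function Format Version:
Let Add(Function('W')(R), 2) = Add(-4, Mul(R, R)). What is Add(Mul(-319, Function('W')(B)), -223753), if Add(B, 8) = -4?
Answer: -267775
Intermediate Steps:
B = -12 (B = Add(-8, -4) = -12)
Function('W')(R) = Add(-6, Pow(R, 2)) (Function('W')(R) = Add(-2, Add(-4, Mul(R, R))) = Add(-2, Add(-4, Pow(R, 2))) = Add(-6, Pow(R, 2)))
Add(Mul(-319, Function('W')(B)), -223753) = Add(Mul(-319, Add(-6, Pow(-12, 2))), -223753) = Add(Mul(-319, Add(-6, 144)), -223753) = Add(Mul(-319, 138), -223753) = Add(-44022, -223753) = -267775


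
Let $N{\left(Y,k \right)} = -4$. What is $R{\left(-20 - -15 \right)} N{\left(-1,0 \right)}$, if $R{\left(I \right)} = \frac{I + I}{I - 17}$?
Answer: $- \frac{20}{11} \approx -1.8182$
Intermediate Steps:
$R{\left(I \right)} = \frac{2 I}{-17 + I}$
$R{\left(-20 - -15 \right)} N{\left(-1,0 \right)} = \frac{2 \left(-20 - -15\right)}{-17 - 5} \left(-4\right) = \frac{2 \left(-20 + 15\right)}{-17 + \left(-20 + 15\right)} \left(-4\right) = 2 \left(-5\right) \frac{1}{-17 - 5} \left(-4\right) = 2 \left(-5\right) \frac{1}{-22} \left(-4\right) = 2 \left(-5\right) \left(- \frac{1}{22}\right) \left(-4\right) = \frac{5}{11} \left(-4\right) = - \frac{20}{11}$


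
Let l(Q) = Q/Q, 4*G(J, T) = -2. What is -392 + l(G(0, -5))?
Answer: -391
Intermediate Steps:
G(J, T) = -½ (G(J, T) = (¼)*(-2) = -½)
l(Q) = 1
-392 + l(G(0, -5)) = -392 + 1 = -391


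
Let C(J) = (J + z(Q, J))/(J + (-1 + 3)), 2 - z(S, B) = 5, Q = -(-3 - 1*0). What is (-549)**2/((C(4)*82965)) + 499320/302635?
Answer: 39247535574/1673874185 ≈ 23.447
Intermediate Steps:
Q = 3 (Q = -(-3 + 0) = -1*(-3) = 3)
z(S, B) = -3 (z(S, B) = 2 - 1*5 = 2 - 5 = -3)
C(J) = (-3 + J)/(2 + J) (C(J) = (J - 3)/(J + (-1 + 3)) = (-3 + J)/(J + 2) = (-3 + J)/(2 + J))
(-549)**2/((C(4)*82965)) + 499320/302635 = (-549)**2/((((-3 + 4)/(2 + 4))*82965)) + 499320/302635 = 301401/(((1/6)*82965)) + 499320*(1/302635) = 301401/((((1/6)*1)*82965)) + 99864/60527 = 301401/(((1/6)*82965)) + 99864/60527 = 301401/(27655/2) + 99864/60527 = 301401*(2/27655) + 99864/60527 = 602802/27655 + 99864/60527 = 39247535574/1673874185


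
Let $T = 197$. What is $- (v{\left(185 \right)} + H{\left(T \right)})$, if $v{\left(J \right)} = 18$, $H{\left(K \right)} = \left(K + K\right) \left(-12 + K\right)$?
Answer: $-72908$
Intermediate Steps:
$H{\left(K \right)} = 2 K \left(-12 + K\right)$
$- (v{\left(185 \right)} + H{\left(T \right)}) = - (18 + 2 \cdot 197 \left(-12 + 197\right)) = - (18 + 2 \cdot 197 \cdot 185) = - (18 + 72890) = \left(-1\right) 72908 = -72908$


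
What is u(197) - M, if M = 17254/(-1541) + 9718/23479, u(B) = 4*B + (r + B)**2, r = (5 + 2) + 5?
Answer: 1609329201419/36181139 ≈ 44480.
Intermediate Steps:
r = 12 (r = 7 + 5 = 12)
u(B) = (12 + B)**2 + 4*B (u(B) = 4*B + (12 + B)**2 = (12 + B)**2 + 4*B)
M = -390131228/36181139 (M = 17254*(-1/1541) + 9718*(1/23479) = -17254/1541 + 9718/23479 = -390131228/36181139 ≈ -10.783)
u(197) - M = ((12 + 197)**2 + 4*197) - 1*(-390131228/36181139) = (209**2 + 788) + 390131228/36181139 = (43681 + 788) + 390131228/36181139 = 44469 + 390131228/36181139 = 1609329201419/36181139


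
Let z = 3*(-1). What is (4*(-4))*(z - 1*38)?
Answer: 656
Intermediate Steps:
z = -3
(4*(-4))*(z - 1*38) = (4*(-4))*(-3 - 1*38) = -16*(-3 - 38) = -16*(-41) = 656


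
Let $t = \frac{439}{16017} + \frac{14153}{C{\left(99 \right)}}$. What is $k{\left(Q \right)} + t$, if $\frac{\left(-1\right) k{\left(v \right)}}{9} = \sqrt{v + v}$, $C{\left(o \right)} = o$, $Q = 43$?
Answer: $\frac{75577354}{528561} - 9 \sqrt{86} \approx 59.524$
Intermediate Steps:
$t = \frac{75577354}{528561}$ ($t = \frac{439}{16017} + \frac{14153}{99} = \frac{75577354}{528561} \approx 142.99$)
$k{\left(v \right)} = - 9 \sqrt{2} \sqrt{v}$ ($k{\left(v \right)} = - 9 \sqrt{v + v} = - 9 \sqrt{2 v} = - 9 \sqrt{2} \sqrt{v}$)
$k{\left(Q \right)} + t = - 9 \sqrt{2} \sqrt{43} + \frac{75577354}{528561} = - 9 \sqrt{86} + \frac{75577354}{528561} = \frac{75577354}{528561} - 9 \sqrt{86}$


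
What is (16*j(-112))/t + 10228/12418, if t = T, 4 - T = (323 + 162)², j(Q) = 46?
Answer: 1063310/1295907 ≈ 0.82051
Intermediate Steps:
T = -235221 (T = 4 - (323 + 162)² = 4 - 1*485² = 4 - 1*235225 = 4 - 235225 = -235221)
t = -235221
(16*j(-112))/t + 10228/12418 = (16*46)/(-235221) + 10228/12418 = 736*(-1/235221) + 10228*(1/12418) = -32/10227 + 5114/6209 = 1063310/1295907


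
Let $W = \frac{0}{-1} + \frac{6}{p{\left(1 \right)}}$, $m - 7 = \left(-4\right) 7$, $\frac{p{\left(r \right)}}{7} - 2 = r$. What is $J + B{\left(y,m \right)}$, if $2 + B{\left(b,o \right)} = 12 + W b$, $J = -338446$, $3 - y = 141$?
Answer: $- \frac{2369328}{7} \approx -3.3848 \cdot 10^{5}$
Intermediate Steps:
$p{\left(r \right)} = 14 + 7 r$
$y = -138$ ($y = 3 - 141 = -138$)
$m = -21$ ($m = 7 - 28 = -21$)
$W = \frac{2}{7}$ ($W = \frac{0}{-1} + \frac{6}{14 + 7 \cdot 1} = 0 \left(-1\right) + \frac{6}{14 + 7} = 0 + \frac{6}{21} = 0 + 6 \cdot \frac{1}{21} = 0 + \frac{2}{7} = \frac{2}{7} \approx 0.28571$)
$B{\left(b,o \right)} = 10 + \frac{2 b}{7}$ ($B{\left(b,o \right)} = -2 + \left(12 + \frac{2 b}{7}\right) = 10 + \frac{2 b}{7}$)
$J + B{\left(y,m \right)} = -338446 + \left(10 + \frac{2}{7} \left(-138\right)\right) = -338446 + \left(10 - \frac{276}{7}\right) = -338446 - \frac{206}{7} = - \frac{2369328}{7}$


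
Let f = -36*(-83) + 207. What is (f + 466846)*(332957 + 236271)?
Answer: 267560498348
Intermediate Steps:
f = 3195 (f = 2988 + 207 = 3195)
(f + 466846)*(332957 + 236271) = (3195 + 466846)*(332957 + 236271) = 470041*569228 = 267560498348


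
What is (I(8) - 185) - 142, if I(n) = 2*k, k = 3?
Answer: -321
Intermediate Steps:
I(n) = 6 (I(n) = 2*3 = 6)
(I(8) - 185) - 142 = (6 - 185) - 142 = -179 - 142 = -321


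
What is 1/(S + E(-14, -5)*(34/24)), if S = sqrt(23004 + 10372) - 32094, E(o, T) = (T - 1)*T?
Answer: -128206/4109061105 - 16*sqrt(2086)/4109061105 ≈ -3.1379e-5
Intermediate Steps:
E(o, T) = T*(-1 + T) (E(o, T) = (-1 + T)*T = T*(-1 + T))
S = -32094 + 4*sqrt(2086) (S = sqrt(33376) - 32094 = 4*sqrt(2086) - 32094 = -32094 + 4*sqrt(2086) ≈ -31911.)
1/(S + E(-14, -5)*(34/24)) = 1/((-32094 + 4*sqrt(2086)) + (-5*(-1 - 5))*(34/24)) = 1/((-32094 + 4*sqrt(2086)) + (-5*(-6))*(34*(1/24))) = 1/((-32094 + 4*sqrt(2086)) + 30*(17/12)) = 1/((-32094 + 4*sqrt(2086)) + 85/2) = 1/(-64103/2 + 4*sqrt(2086))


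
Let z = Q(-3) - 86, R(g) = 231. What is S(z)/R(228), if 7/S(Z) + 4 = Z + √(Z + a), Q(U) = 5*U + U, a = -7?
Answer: -12/43175 - I*√111/388575 ≈ -0.00027794 - 2.7114e-5*I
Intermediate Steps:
Q(U) = 6*U
z = -104 (z = 6*(-3) - 86 = -18 - 86 = -104)
S(Z) = 7/(-4 + Z + √(-7 + Z)) (S(Z) = 7/(-4 + (Z + √(Z - 7))) = 7/(-4 + (Z + √(-7 + Z))) = 7/(-4 + Z + √(-7 + Z)))
S(z)/R(228) = (7/(-4 - 104 + √(-7 - 104)))/231 = (7/(-4 - 104 + √(-111)))*(1/231) = (7/(-4 - 104 + I*√111))*(1/231) = (7/(-108 + I*√111))*(1/231) = 1/(33*(-108 + I*√111))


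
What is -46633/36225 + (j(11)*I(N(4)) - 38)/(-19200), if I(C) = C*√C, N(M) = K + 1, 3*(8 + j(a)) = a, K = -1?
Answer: -5959847/4636800 ≈ -1.2853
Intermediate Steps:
j(a) = -8 + a/3
N(M) = 0 (N(M) = -1 + 1 = 0)
I(C) = C^(3/2)
-46633/36225 + (j(11)*I(N(4)) - 38)/(-19200) = -46633/36225 + ((-8 + (⅓)*11)*0^(3/2) - 38)/(-19200) = -46633*1/36225 + ((-8 + 11/3)*0 - 38)*(-1/19200) = -46633/36225 + (-13/3*0 - 38)*(-1/19200) = -46633/36225 + (0 - 38)*(-1/19200) = -46633/36225 - 38*(-1/19200) = -46633/36225 + 19/9600 = -5959847/4636800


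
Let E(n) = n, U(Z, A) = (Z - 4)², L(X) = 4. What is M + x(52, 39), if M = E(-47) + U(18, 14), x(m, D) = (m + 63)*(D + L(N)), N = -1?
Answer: 5094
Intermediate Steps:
U(Z, A) = (-4 + Z)²
x(m, D) = (4 + D)*(63 + m) (x(m, D) = (m + 63)*(D + 4) = (63 + m)*(4 + D) = (4 + D)*(63 + m))
M = 149 (M = -47 + (-4 + 18)² = -47 + 14² = -47 + 196 = 149)
M + x(52, 39) = 149 + (252 + 4*52 + 63*39 + 39*52) = 149 + (252 + 208 + 2457 + 2028) = 149 + 4945 = 5094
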